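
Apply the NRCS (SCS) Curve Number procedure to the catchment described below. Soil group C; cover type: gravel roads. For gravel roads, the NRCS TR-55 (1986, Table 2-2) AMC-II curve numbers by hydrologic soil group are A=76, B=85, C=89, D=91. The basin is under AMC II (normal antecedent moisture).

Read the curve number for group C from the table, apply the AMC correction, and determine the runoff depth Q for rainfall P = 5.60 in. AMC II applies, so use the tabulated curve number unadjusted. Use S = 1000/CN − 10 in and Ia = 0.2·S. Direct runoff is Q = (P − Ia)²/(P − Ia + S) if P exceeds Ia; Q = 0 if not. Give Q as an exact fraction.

Q = 1418481/326185 in ≈ 4.349 in

NRCS table: gravel roads, soil group C → CN(II) = 89
CN(II) = 89; AMC II needs no correction.
Max retention: S = 1000/89 − 10 = 110/89 in (≈ 1.236 in)
Initial abstraction Ia = S/5 = (110/89)/5 = 22/89 ≈ 0.247 in
Excess rainfall: 5.600 − 0.247 = 5.353 in; P > Ia so Q > 0
Q: (2382/445)² ÷ (2932/445) = 1418481/326185 in (≈ 4.349 in)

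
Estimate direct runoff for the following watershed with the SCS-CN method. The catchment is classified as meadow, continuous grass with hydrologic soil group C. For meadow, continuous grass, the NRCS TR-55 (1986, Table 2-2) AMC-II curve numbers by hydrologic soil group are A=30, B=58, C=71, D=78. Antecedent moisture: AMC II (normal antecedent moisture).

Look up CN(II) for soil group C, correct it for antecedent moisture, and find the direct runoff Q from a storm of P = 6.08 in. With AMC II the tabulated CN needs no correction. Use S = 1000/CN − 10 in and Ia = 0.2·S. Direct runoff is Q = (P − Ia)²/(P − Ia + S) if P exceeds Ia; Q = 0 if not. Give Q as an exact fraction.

NRCS table: meadow, continuous grass, soil group C → CN(II) = 71
Average conditions: CN = 71 (no AMC adjustment).
Max retention: S = 1000/71 − 10 = 290/71 in (≈ 4.085 in)
Ia = 0.2·(290/71) = 58/71 in ≈ 0.817 in
P − Ia = 6.080 − 0.817 = 9342/1775 ≈ 5.263 in (> 0, runoff occurs)
Q = (9342/1775)²/((9342/1775) + 290/71) = (87272964/3150625)/(16592/1775) = 21818241/7362700 in ≈ 2.963 in

Q = 21818241/7362700 in ≈ 2.963 in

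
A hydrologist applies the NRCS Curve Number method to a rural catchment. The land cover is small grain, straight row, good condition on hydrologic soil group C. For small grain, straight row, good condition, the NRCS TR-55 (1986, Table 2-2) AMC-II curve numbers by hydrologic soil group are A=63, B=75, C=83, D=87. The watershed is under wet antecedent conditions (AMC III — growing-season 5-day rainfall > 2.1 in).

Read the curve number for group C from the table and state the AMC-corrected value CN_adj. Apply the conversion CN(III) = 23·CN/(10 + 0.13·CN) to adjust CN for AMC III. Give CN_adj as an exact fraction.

NRCS table: small grain, straight row, good condition, soil group C → CN(II) = 83
Adjust CN=83 to AMC III: 23·83/(10 + 0.13·83) → 1909 ÷ (2079/100) = 190900/2079 ≈ 91.823

CN_adj = 190900/2079 ≈ 91.823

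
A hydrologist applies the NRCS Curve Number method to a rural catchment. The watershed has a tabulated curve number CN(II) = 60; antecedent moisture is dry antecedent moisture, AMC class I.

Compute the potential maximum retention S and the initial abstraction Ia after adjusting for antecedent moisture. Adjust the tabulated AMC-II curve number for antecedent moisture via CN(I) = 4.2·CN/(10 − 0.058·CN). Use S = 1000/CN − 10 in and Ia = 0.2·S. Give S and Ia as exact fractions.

CN(I) from CN(II)=60: (4.2·60)/(10 − 0.058·60) = 6300/163 ≈ 38.650
Retention S: 1000/CN − 10 with CN=38.650 → S = 1000/63 ≈ 15.873 in
Ia = 0.2·(1000/63) = 200/63 in ≈ 3.175 in

S = 1000/63 in ≈ 15.873 in; Ia = 200/63 in ≈ 3.175 in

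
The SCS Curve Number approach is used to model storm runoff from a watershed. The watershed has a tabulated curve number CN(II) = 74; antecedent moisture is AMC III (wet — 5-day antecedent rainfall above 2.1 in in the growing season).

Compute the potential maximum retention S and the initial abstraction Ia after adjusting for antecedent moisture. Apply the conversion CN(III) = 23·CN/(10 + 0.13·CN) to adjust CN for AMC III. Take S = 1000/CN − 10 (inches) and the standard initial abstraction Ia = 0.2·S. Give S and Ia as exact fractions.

S = 1300/851 in ≈ 1.528 in; Ia = 260/851 in ≈ 0.306 in

Wet (AMC III): CN(III) = 23·74/(10 + 0.13·74) = 1702/(981/50) = 85100/981 ≈ 86.748
Retention S: 1000/CN − 10 with CN=86.748 → S = 1300/851 ≈ 1.528 in
Initial abstraction Ia = S/5 = (1300/851)/5 = 260/851 ≈ 0.306 in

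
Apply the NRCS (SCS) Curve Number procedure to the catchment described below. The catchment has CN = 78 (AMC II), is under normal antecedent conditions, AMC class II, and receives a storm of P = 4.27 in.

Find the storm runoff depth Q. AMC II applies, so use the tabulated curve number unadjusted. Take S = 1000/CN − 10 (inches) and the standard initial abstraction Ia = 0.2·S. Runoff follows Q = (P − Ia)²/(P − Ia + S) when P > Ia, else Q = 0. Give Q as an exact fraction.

Q = 208889209/99266700 in ≈ 2.104 in

CN(II) = 78; AMC II needs no correction.
Retention S: 1000/CN − 10 with CN=78.000 → S = 110/39 ≈ 2.821 in
Ia = 0.2S: 0.2·2.821 = 0.564 in (exactly 22/39)
Since P=4.270 > Ia=0.564: effective rainfall P−Ia = 14453/3900 in
Q = (14453/3900)²/((14453/3900) + 110/39) = (208889209/15210000)/(25453/3900) = 208889209/99266700 in ≈ 2.104 in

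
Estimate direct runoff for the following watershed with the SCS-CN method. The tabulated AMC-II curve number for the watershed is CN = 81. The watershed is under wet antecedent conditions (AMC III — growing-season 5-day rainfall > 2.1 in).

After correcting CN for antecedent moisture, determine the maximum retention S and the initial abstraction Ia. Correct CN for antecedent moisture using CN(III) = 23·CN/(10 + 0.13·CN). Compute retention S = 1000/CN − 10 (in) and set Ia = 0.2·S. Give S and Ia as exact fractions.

Wet (AMC III): CN(III) = 23·81/(10 + 0.13·81) = 1863/(2053/100) = 186300/2053 ≈ 90.745
Max retention: S = 1000/(186300/2053) − 10 = 1900/1863 in (≈ 1.020 in)
Ia = 0.2·(1900/1863) = 380/1863 in ≈ 0.204 in

S = 1900/1863 in ≈ 1.020 in; Ia = 380/1863 in ≈ 0.204 in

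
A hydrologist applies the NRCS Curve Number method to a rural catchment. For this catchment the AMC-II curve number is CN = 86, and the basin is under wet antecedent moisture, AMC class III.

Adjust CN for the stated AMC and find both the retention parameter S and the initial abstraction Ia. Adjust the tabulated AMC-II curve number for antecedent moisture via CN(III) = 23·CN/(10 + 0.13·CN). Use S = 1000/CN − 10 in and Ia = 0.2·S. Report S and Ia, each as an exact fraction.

Wet (AMC III): CN(III) = 23·86/(10 + 0.13·86) = 1978/(1059/50) = 98900/1059 ≈ 93.390
S = 1000/(98900/1059) − 10 = 700/989 in ≈ 0.708 in
Initial abstraction Ia = S/5 = (700/989)/5 = 140/989 ≈ 0.142 in

S = 700/989 in ≈ 0.708 in; Ia = 140/989 in ≈ 0.142 in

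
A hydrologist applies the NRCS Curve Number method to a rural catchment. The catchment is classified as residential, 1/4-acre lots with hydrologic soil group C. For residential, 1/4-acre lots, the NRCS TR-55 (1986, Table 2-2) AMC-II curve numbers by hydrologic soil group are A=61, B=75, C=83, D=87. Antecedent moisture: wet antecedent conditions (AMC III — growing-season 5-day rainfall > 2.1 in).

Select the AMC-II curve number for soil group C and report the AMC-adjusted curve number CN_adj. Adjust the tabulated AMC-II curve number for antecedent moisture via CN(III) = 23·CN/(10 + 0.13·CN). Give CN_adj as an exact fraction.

CN_adj = 190900/2079 ≈ 91.823

NRCS table: residential, 1/4-acre lots, soil group C → CN(II) = 83
Wet (AMC III): CN(III) = 23·83/(10 + 0.13·83) = 1909/(2079/100) = 190900/2079 ≈ 91.823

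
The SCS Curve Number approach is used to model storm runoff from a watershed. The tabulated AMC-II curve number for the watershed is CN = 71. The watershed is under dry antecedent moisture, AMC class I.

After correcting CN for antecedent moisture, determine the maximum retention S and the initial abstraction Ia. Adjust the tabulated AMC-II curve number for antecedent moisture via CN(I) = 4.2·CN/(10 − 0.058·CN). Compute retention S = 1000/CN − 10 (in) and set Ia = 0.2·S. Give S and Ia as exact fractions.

S = 14500/1491 in ≈ 9.725 in; Ia = 2900/1491 in ≈ 1.945 in

CN(I) from CN(II)=71: (4.2·71)/(10 − 0.058·71) = 149100/2941 ≈ 50.697
Retention S: 1000/CN − 10 with CN=50.697 → S = 14500/1491 ≈ 9.725 in
Ia = 0.2·(14500/1491) = 2900/1491 in ≈ 1.945 in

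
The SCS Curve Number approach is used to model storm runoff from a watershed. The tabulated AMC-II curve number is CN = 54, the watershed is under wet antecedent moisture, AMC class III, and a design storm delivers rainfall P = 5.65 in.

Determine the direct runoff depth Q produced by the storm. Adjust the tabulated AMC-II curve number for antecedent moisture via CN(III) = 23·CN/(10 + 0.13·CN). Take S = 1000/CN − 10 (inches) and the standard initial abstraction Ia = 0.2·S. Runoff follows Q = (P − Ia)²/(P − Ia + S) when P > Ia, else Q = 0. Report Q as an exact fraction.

Wet (AMC III): CN(III) = 23·54/(10 + 0.13·54) = 1242/(851/50) = 2700/37 ≈ 72.973
S = 1000/(2700/37) − 10 = 100/27 in ≈ 3.704 in
Initial abstraction Ia = S/5 = (100/27)/5 = 20/27 ≈ 0.741 in
P − Ia = 5.650 − 0.741 = 2651/540 ≈ 4.909 in (> 0, runoff occurs)
Q: (2651/540)² ÷ (4651/540) = 7027801/2511540 in (≈ 2.798 in)

Q = 7027801/2511540 in ≈ 2.798 in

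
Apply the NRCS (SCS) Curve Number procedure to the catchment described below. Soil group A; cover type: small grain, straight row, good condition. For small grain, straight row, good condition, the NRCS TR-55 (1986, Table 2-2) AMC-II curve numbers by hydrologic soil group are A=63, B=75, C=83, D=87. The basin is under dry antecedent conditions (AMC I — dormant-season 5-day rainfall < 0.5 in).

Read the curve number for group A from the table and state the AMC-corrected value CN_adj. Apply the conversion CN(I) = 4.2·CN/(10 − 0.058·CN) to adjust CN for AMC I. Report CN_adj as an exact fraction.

CN_adj = 132300/3173 ≈ 41.696

NRCS table: small grain, straight row, good condition, soil group A → CN(II) = 63
Adjust CN=63 to AMC I: 4.2·63/(10 − 0.058·63) → (1323/5) ÷ (3173/500) = 132300/3173 ≈ 41.696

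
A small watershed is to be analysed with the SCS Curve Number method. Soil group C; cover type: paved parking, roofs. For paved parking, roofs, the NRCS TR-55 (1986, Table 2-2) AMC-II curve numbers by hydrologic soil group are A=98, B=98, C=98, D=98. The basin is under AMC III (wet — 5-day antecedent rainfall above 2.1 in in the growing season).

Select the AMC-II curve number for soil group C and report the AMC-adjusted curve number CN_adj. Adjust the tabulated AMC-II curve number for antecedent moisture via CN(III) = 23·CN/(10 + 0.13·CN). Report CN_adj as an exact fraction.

NRCS table: paved parking, roofs, soil group C → CN(II) = 98
CN(III) from CN(II)=98: (23·98)/(10 + 0.13·98) = 112700/1137 ≈ 99.120

CN_adj = 112700/1137 ≈ 99.120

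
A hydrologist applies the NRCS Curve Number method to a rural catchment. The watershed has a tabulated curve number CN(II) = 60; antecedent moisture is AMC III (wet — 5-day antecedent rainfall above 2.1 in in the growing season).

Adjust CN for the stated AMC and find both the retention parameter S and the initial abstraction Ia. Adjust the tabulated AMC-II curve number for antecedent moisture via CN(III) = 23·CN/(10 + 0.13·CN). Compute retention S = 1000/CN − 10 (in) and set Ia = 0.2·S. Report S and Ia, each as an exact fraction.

S = 200/69 in ≈ 2.899 in; Ia = 40/69 in ≈ 0.580 in

Wet (AMC III): CN(III) = 23·60/(10 + 0.13·60) = 1380/(89/5) = 6900/89 ≈ 77.528
S = 1000/(6900/89) − 10 = 200/69 in ≈ 2.899 in
Ia = 0.2·(200/69) = 40/69 in ≈ 0.580 in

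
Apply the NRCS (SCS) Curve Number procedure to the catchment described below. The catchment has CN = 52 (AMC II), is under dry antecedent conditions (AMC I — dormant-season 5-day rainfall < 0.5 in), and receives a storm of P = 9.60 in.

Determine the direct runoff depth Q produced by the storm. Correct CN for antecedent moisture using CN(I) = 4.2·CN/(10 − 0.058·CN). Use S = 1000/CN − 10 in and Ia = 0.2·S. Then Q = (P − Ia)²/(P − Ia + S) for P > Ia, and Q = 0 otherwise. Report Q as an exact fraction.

Q = 350464/351715 in ≈ 0.996 in

CN(I) from CN(II)=52: (4.2·52)/(10 − 0.058·52) = 9100/291 ≈ 31.271
Retention S: 1000/CN − 10 with CN=31.271 → S = 2000/91 ≈ 21.978 in
Ia = 0.2S: 0.2·21.978 = 4.396 in (exactly 400/91)
Since P=9.600 > Ia=4.396: effective rainfall P−Ia = 2368/455 in
Runoff Q = (P−Ia)²/(P−Ia+S) = (5.204)²/(5.204+21.978) = 350464/351715 ≈ 0.996 in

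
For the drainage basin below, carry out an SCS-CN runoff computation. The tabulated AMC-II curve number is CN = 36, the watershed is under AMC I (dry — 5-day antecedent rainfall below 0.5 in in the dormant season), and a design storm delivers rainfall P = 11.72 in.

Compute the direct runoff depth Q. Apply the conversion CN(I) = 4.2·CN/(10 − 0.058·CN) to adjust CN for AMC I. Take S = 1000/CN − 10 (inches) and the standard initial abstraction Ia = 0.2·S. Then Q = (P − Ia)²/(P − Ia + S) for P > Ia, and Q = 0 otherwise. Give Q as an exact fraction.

Adjust CN=36 to AMC I: 4.2·36/(10 − 0.058·36) → (756/5) ÷ (989/125) = 18900/989 ≈ 19.110
S = 1000/(18900/989) − 10 = 8000/189 in ≈ 42.328 in
Ia = 0.2S: 0.2·42.328 = 8.466 in (exactly 1600/189)
Since P=11.720 > Ia=8.466: effective rainfall P−Ia = 15377/4725 in
Q: (15377/4725)² ÷ (215377/4725) = 236452129/1017656325 in (≈ 0.232 in)

Q = 236452129/1017656325 in ≈ 0.232 in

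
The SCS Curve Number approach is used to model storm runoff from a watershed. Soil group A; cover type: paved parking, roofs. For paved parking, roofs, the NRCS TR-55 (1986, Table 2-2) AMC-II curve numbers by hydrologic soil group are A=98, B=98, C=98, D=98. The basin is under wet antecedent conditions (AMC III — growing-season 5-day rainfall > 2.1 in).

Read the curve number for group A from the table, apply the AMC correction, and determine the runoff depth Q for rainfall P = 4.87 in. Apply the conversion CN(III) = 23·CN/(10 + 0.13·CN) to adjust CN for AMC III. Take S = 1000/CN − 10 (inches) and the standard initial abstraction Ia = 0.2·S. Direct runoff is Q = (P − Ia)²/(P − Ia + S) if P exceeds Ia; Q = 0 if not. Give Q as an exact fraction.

Q = 299043828801/62756882300 in ≈ 4.765 in

NRCS table: paved parking, roofs, soil group A → CN(II) = 98
Wet (AMC III): CN(III) = 23·98/(10 + 0.13·98) = 2254/(1137/50) = 112700/1137 ≈ 99.120
Max retention: S = 1000/(112700/1137) − 10 = 100/1127 in (≈ 0.089 in)
Ia = 0.2·(100/1127) = 20/1127 in ≈ 0.018 in
Since P=4.870 > Ia=0.018: effective rainfall P−Ia = 546849/112700 in
Q = (546849/112700)²/((546849/112700) + 100/1127) = (299043828801/12701290000)/(556849/112700) = 299043828801/62756882300 in ≈ 4.765 in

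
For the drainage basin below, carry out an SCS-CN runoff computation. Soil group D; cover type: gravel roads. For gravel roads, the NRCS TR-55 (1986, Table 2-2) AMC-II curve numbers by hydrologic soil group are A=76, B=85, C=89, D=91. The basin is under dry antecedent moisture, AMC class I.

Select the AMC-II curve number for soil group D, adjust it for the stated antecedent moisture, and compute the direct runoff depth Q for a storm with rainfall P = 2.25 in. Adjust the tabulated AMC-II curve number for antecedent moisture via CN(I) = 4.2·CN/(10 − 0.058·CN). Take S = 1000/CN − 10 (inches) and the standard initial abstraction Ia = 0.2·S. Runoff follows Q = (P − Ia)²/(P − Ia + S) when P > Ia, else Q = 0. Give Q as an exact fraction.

NRCS table: gravel roads, soil group D → CN(II) = 91
Adjust CN=91 to AMC I: 4.2·91/(10 − 0.058·91) → (1911/5) ÷ (2361/500) = 63700/787 ≈ 80.940
S = 1000/(63700/787) − 10 = 1500/637 in ≈ 2.355 in
Ia = 0.2S: 0.2·2.355 = 0.471 in (exactly 300/637)
P − Ia = 2.250 − 0.471 = 4533/2548 ≈ 1.779 in (> 0, runoff occurs)
Q = (4533/2548)²/((4533/2548) + 1500/637) = (20548089/6492304)/(10533/2548) = 6849363/8946028 in ≈ 0.766 in

Q = 6849363/8946028 in ≈ 0.766 in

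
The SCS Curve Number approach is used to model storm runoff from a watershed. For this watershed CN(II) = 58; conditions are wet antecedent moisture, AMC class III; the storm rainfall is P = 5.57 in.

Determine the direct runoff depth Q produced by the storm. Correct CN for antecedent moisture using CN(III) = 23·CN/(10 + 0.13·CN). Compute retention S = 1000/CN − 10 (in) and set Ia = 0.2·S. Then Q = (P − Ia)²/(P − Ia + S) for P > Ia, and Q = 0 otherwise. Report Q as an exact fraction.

Adjust CN=58 to AMC III: 23·58/(10 + 0.13·58) → 1334 ÷ (877/50) = 66700/877 ≈ 76.055
S = 1000/(66700/877) − 10 = 2100/667 in ≈ 3.148 in
Initial abstraction Ia = S/5 = (2100/667)/5 = 420/667 ≈ 0.630 in
Since P=5.570 > Ia=0.630: effective rainfall P−Ia = 329519/66700 in
Q: (329519/66700)² ÷ (539519/66700) = 108582771361/35985917300 in (≈ 3.017 in)

Q = 108582771361/35985917300 in ≈ 3.017 in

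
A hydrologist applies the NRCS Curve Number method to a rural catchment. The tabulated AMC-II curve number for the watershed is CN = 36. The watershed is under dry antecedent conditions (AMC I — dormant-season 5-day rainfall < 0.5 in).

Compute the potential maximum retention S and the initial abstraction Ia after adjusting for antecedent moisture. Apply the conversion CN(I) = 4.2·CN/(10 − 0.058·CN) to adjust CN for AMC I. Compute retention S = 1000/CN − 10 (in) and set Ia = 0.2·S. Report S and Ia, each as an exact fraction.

Adjust CN=36 to AMC I: 4.2·36/(10 − 0.058·36) → (756/5) ÷ (989/125) = 18900/989 ≈ 19.110
S = 1000/(18900/989) − 10 = 8000/189 in ≈ 42.328 in
Ia = 0.2S: 0.2·42.328 = 8.466 in (exactly 1600/189)

S = 8000/189 in ≈ 42.328 in; Ia = 1600/189 in ≈ 8.466 in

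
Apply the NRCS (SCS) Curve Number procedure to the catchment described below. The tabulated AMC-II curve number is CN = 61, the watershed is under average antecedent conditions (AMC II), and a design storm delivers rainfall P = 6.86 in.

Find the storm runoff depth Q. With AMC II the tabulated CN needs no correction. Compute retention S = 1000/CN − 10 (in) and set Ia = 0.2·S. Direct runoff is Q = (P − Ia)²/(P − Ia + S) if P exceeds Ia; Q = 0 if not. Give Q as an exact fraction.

Q = 289782529/111395150 in ≈ 2.601 in

AMC II — tabulated CN = 61 applies directly.
S = 1000/61 − 10 = 390/61 in ≈ 6.393 in
Ia = 0.2·(390/61) = 78/61 in ≈ 1.279 in
P − Ia = 6.860 − 1.279 = 17023/3050 ≈ 5.581 in (> 0, runoff occurs)
Q = (17023/3050)²/((17023/3050) + 390/61) = (289782529/9302500)/(36523/3050) = 289782529/111395150 in ≈ 2.601 in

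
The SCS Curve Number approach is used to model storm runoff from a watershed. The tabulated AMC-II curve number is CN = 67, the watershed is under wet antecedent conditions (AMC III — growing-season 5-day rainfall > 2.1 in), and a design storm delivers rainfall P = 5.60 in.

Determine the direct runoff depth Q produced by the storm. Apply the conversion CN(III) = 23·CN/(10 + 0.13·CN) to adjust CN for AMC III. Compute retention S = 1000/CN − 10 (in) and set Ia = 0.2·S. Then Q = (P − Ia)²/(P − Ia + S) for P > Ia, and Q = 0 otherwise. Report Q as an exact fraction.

Wet (AMC III): CN(III) = 23·67/(10 + 0.13·67) = 1541/(1871/100) = 154100/1871 ≈ 82.362
Max retention: S = 1000/(154100/1871) − 10 = 3300/1541 in (≈ 2.141 in)
Ia = 0.2·(3300/1541) = 660/1541 in ≈ 0.428 in
P − Ia = 5.600 − 0.428 = 39848/7705 ≈ 5.172 in (> 0, runoff occurs)
Q = (39848/7705)²/((39848/7705) + 3300/1541) = (1587863104/59367025)/(56348/7705) = 396965776/108540335 in ≈ 3.657 in

Q = 396965776/108540335 in ≈ 3.657 in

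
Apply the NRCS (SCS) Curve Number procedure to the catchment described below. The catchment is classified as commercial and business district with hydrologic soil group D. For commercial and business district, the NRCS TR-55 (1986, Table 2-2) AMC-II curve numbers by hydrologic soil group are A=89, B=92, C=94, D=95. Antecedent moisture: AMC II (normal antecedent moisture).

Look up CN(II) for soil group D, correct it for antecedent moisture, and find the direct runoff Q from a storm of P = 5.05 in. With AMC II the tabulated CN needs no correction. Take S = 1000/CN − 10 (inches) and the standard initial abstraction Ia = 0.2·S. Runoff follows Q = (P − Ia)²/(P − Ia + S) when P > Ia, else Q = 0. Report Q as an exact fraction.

NRCS table: commercial and business district, soil group D → CN(II) = 95
Average conditions: CN = 95 (no AMC adjustment).
Retention S: 1000/CN − 10 with CN=95.000 → S = 10/19 ≈ 0.526 in
Ia = 0.2·(10/19) = 2/19 in ≈ 0.105 in
Since P=5.050 > Ia=0.105: effective rainfall P−Ia = 1879/380 in
Q = (1879/380)²/((1879/380) + 10/19) = (3530641/144400)/(2079/380) = 3530641/790020 in ≈ 4.469 in

Q = 3530641/790020 in ≈ 4.469 in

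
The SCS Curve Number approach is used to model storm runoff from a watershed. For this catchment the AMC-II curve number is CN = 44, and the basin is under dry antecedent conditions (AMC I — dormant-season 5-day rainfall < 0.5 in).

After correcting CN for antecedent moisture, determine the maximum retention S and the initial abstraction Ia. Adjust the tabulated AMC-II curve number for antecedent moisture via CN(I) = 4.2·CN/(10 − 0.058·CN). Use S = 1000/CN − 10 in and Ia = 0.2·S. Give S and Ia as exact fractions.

Adjust CN=44 to AMC I: 4.2·44/(10 − 0.058·44) → (924/5) ÷ (931/125) = 3300/133 ≈ 24.812
S = 1000/(3300/133) − 10 = 1000/33 in ≈ 30.303 in
Ia = 0.2·(1000/33) = 200/33 in ≈ 6.061 in

S = 1000/33 in ≈ 30.303 in; Ia = 200/33 in ≈ 6.061 in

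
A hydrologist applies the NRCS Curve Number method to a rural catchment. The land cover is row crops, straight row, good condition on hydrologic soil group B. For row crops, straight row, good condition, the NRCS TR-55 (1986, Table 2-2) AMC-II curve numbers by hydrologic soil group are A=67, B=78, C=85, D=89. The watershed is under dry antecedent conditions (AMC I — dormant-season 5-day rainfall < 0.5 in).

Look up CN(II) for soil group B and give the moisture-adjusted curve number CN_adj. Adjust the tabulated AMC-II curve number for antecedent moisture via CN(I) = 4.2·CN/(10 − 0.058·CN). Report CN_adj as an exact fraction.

NRCS table: row crops, straight row, good condition, soil group B → CN(II) = 78
CN(I) from CN(II)=78: (4.2·78)/(10 − 0.058·78) = 81900/1369 ≈ 59.825

CN_adj = 81900/1369 ≈ 59.825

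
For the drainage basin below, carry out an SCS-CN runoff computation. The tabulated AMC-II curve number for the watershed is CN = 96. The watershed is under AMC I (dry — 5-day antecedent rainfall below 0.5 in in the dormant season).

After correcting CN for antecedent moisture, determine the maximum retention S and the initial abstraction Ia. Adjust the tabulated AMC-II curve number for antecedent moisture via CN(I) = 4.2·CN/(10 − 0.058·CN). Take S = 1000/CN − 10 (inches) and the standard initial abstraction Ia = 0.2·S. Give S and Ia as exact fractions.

Dry (AMC I): CN(I) = 4.2·96/(10 − 0.058·96) = (2016/5)/(554/125) = 25200/277 ≈ 90.975
Retention S: 1000/CN − 10 with CN=90.975 → S = 125/126 ≈ 0.992 in
Ia = 0.2·(125/126) = 25/126 in ≈ 0.198 in

S = 125/126 in ≈ 0.992 in; Ia = 25/126 in ≈ 0.198 in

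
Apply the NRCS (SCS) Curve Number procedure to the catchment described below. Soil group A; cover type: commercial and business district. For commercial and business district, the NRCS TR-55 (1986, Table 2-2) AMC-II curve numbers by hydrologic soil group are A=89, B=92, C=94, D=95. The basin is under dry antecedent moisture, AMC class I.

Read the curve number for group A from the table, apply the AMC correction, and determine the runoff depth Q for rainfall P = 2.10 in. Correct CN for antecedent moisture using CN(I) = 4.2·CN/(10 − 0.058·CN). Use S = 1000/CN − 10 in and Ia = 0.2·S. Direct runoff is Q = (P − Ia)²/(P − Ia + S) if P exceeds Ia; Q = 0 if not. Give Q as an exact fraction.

Q = 798006001/1555923810 in ≈ 0.513 in

NRCS table: commercial and business district, soil group A → CN(II) = 89
CN(I) from CN(II)=89: (4.2·89)/(10 − 0.058·89) = 186900/2419 ≈ 77.263
Max retention: S = 1000/(186900/2419) − 10 = 5500/1869 in (≈ 2.943 in)
Ia = 0.2S: 0.2·2.943 = 0.589 in (exactly 1100/1869)
Excess rainfall: 2.100 − 0.589 = 1.511 in; P > Ia so Q > 0
Q = (28249/18690)²/((28249/18690) + 5500/1869) = (798006001/349316100)/(83249/18690) = 798006001/1555923810 in ≈ 0.513 in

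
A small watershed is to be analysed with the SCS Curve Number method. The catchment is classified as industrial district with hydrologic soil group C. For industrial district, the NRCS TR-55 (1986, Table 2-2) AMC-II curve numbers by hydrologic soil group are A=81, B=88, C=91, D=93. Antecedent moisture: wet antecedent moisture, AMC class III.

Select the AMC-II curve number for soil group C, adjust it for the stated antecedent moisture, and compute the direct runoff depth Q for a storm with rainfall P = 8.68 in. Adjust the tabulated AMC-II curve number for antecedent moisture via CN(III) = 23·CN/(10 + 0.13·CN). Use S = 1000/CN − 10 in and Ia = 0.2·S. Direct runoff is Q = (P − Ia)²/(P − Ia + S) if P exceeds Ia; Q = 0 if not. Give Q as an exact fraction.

Q = 202213001761/24706870825 in ≈ 8.184 in

NRCS table: industrial district, soil group C → CN(II) = 91
Wet (AMC III): CN(III) = 23·91/(10 + 0.13·91) = 2093/(2183/100) = 209300/2183 ≈ 95.877
S = 1000/(209300/2183) − 10 = 900/2093 in ≈ 0.430 in
Ia = 0.2S: 0.2·0.430 = 0.086 in (exactly 180/2093)
P − Ia = 8.680 − 0.086 = 449681/52325 ≈ 8.594 in (> 0, runoff occurs)
Runoff Q = (P−Ia)²/(P−Ia+S) = (8.594)²/(8.594+0.430) = 202213001761/24706870825 ≈ 8.184 in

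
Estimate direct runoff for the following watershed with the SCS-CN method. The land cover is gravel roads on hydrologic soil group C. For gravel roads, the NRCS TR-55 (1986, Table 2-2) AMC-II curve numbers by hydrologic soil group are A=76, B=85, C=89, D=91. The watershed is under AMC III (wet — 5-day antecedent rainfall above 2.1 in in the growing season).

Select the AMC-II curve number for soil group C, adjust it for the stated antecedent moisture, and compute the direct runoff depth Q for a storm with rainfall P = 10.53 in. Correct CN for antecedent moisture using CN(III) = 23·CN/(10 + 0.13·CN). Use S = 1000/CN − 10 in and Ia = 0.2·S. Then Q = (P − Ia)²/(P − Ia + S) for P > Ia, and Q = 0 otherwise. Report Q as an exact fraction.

NRCS table: gravel roads, soil group C → CN(II) = 89
Wet (AMC III): CN(III) = 23·89/(10 + 0.13·89) = 2047/(2157/100) = 204700/2157 ≈ 94.900
Retention S: 1000/CN − 10 with CN=94.900 → S = 1100/2047 ≈ 0.537 in
Initial abstraction Ia = S/5 = (1100/2047)/5 = 220/2047 ≈ 0.107 in
Since P=10.530 > Ia=0.107: effective rainfall P−Ia = 2133491/204700 in
Q: (2133491/204700)² ÷ (2243491/204700) = 4551783847081/459242607700 in (≈ 9.912 in)

Q = 4551783847081/459242607700 in ≈ 9.912 in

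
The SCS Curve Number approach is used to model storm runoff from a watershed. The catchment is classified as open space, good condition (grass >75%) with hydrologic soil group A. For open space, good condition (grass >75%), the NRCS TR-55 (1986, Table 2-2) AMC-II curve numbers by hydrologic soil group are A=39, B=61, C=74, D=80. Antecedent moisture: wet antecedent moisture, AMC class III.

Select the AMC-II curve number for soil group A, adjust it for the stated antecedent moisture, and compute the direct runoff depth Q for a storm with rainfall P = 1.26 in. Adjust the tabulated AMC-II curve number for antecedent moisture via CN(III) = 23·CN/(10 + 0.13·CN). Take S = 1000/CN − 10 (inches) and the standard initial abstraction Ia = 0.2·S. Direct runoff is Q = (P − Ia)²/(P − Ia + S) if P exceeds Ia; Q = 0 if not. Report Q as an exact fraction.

Q = 0 in ≈ 0.000 in

NRCS table: open space, good condition (grass >75%), soil group A → CN(II) = 39
Wet (AMC III): CN(III) = 23·39/(10 + 0.13·39) = 897/(1507/100) = 89700/1507 ≈ 59.522
S = 1000/(89700/1507) − 10 = 6100/897 in ≈ 6.800 in
Ia = 0.2·(6100/897) = 1220/897 in ≈ 1.360 in
P = 1.260 ≤ Ia = 1.360 in: entire storm abstracted, Q = 0.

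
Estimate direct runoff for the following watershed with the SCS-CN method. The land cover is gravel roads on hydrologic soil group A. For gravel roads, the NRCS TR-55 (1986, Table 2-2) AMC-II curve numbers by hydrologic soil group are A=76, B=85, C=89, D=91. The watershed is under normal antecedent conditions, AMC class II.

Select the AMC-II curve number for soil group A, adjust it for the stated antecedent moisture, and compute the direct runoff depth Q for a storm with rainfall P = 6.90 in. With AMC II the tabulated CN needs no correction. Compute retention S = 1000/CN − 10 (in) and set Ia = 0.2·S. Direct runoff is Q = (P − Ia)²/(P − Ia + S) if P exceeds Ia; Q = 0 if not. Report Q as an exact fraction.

Q = 157609/37810 in ≈ 4.168 in

NRCS table: gravel roads, soil group A → CN(II) = 76
Average conditions: CN = 76 (no AMC adjustment).
Max retention: S = 1000/76 − 10 = 60/19 in (≈ 3.158 in)
Initial abstraction Ia = S/5 = (60/19)/5 = 12/19 ≈ 0.632 in
Excess rainfall: 6.900 − 0.632 = 6.268 in; P > Ia so Q > 0
Runoff Q = (P−Ia)²/(P−Ia+S) = (6.268)²/(6.268+3.158) = 157609/37810 ≈ 4.168 in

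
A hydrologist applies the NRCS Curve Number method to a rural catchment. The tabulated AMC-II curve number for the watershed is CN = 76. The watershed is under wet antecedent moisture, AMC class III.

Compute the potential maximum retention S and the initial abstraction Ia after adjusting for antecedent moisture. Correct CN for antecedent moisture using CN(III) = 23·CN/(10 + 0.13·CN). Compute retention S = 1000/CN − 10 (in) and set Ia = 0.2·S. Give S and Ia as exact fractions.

Adjust CN=76 to AMC III: 23·76/(10 + 0.13·76) → 1748 ÷ (497/25) = 43700/497 ≈ 87.928
Retention S: 1000/CN − 10 with CN=87.928 → S = 600/437 ≈ 1.373 in
Ia = 0.2·(600/437) = 120/437 in ≈ 0.275 in

S = 600/437 in ≈ 1.373 in; Ia = 120/437 in ≈ 0.275 in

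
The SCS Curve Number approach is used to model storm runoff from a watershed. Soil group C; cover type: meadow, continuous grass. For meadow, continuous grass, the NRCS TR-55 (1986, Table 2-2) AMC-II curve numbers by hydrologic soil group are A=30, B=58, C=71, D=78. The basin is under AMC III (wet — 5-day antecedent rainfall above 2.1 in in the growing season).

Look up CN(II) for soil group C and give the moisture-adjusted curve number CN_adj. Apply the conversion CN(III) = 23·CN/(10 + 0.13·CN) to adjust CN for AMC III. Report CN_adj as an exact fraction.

CN_adj = 163300/1923 ≈ 84.919

NRCS table: meadow, continuous grass, soil group C → CN(II) = 71
Adjust CN=71 to AMC III: 23·71/(10 + 0.13·71) → 1633 ÷ (1923/100) = 163300/1923 ≈ 84.919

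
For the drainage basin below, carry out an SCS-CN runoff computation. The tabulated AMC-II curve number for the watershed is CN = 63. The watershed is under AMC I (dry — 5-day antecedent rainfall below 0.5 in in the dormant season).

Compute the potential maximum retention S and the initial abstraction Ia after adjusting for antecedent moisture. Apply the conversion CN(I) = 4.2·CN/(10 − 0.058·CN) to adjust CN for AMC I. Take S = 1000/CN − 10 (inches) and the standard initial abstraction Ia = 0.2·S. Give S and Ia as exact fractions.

Dry (AMC I): CN(I) = 4.2·63/(10 − 0.058·63) = (1323/5)/(3173/500) = 132300/3173 ≈ 41.696
Max retention: S = 1000/(132300/3173) − 10 = 18500/1323 in (≈ 13.983 in)
Ia = 0.2S: 0.2·13.983 = 2.797 in (exactly 3700/1323)

S = 18500/1323 in ≈ 13.983 in; Ia = 3700/1323 in ≈ 2.797 in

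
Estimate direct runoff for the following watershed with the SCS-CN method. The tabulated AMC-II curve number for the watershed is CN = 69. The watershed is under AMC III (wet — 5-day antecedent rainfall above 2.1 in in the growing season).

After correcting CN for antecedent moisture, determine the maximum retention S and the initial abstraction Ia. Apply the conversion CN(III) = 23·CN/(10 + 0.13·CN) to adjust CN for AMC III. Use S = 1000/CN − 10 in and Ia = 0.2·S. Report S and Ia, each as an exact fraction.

Wet (AMC III): CN(III) = 23·69/(10 + 0.13·69) = 1587/(1897/100) = 158700/1897 ≈ 83.658
S = 1000/(158700/1897) − 10 = 3100/1587 in ≈ 1.953 in
Ia = 0.2S: 0.2·1.953 = 0.391 in (exactly 620/1587)

S = 3100/1587 in ≈ 1.953 in; Ia = 620/1587 in ≈ 0.391 in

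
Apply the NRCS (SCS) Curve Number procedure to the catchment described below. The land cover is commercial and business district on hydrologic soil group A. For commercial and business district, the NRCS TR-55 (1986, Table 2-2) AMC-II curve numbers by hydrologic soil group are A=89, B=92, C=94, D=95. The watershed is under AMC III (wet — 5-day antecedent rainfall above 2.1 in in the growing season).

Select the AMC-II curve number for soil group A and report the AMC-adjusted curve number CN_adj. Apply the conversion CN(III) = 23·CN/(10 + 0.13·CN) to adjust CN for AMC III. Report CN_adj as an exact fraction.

CN_adj = 204700/2157 ≈ 94.900

NRCS table: commercial and business district, soil group A → CN(II) = 89
Wet (AMC III): CN(III) = 23·89/(10 + 0.13·89) = 2047/(2157/100) = 204700/2157 ≈ 94.900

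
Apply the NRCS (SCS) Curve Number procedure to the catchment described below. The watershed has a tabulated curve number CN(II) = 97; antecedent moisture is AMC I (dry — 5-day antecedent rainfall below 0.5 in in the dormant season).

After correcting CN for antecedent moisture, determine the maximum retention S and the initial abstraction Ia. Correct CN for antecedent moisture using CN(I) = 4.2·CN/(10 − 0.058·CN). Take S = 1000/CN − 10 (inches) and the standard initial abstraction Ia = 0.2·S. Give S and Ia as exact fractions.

Dry (AMC I): CN(I) = 4.2·97/(10 − 0.058·97) = (2037/5)/(2187/500) = 67900/729 ≈ 93.141
S = 1000/(67900/729) − 10 = 500/679 in ≈ 0.736 in
Initial abstraction Ia = S/5 = (500/679)/5 = 100/679 ≈ 0.147 in

S = 500/679 in ≈ 0.736 in; Ia = 100/679 in ≈ 0.147 in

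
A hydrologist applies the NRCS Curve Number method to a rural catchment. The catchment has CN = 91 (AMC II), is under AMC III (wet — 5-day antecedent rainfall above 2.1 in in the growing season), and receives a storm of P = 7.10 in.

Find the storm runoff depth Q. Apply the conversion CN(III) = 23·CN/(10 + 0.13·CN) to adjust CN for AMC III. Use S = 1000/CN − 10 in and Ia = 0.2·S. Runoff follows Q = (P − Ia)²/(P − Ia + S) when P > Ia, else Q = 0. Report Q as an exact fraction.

CN(III) from CN(II)=91: (23·91)/(10 + 0.13·91) = 209300/2183 ≈ 95.877
Max retention: S = 1000/(209300/2183) − 10 = 900/2093 in (≈ 0.430 in)
Ia = 0.2·(900/2093) = 180/2093 in ≈ 0.086 in
P − Ia = 7.100 − 0.086 = 146803/20930 ≈ 7.014 in (> 0, runoff occurs)
Runoff Q = (P−Ia)²/(P−Ia+S) = (7.014)²/(7.014+0.430) = 21551120809/3260956790 ≈ 6.609 in

Q = 21551120809/3260956790 in ≈ 6.609 in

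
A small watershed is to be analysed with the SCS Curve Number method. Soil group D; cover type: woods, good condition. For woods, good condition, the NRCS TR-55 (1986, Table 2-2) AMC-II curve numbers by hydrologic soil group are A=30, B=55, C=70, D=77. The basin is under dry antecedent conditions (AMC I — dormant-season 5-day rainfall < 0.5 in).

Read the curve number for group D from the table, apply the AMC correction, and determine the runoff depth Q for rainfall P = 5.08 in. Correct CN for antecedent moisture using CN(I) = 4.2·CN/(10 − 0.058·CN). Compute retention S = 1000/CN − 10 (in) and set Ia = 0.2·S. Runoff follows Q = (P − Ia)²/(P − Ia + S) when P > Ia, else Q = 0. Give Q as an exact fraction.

NRCS table: woods, good condition, soil group D → CN(II) = 77
CN(I) from CN(II)=77: (4.2·77)/(10 − 0.058·77) = 161700/2767 ≈ 58.439
S = 1000/(161700/2767) − 10 = 11500/1617 in ≈ 7.112 in
Ia = 0.2·(11500/1617) = 2300/1617 in ≈ 1.422 in
P − Ia = 5.080 − 1.422 = 147859/40425 ≈ 3.658 in (> 0, runoff occurs)
Runoff Q = (P−Ia)²/(P−Ia+S) = (3.658)²/(3.658+7.112) = 21862283881/17599387575 ≈ 1.242 in

Q = 21862283881/17599387575 in ≈ 1.242 in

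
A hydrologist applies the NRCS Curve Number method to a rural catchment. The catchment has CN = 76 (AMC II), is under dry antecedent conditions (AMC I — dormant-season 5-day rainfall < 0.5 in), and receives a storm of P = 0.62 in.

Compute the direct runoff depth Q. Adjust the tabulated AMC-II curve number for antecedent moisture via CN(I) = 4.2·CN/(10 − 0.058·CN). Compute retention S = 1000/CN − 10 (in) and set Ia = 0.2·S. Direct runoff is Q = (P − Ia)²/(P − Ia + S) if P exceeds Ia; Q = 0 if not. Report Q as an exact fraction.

Dry (AMC I): CN(I) = 4.2·76/(10 − 0.058·76) = (1596/5)/(699/125) = 13300/233 ≈ 57.082
S = 1000/(13300/233) − 10 = 1000/133 in ≈ 7.519 in
Ia = 0.2S: 0.2·7.519 = 1.504 in (exactly 200/133)
P = 0.620 ≤ Ia = 1.504 in: entire storm abstracted, Q = 0.

Q = 0 in ≈ 0.000 in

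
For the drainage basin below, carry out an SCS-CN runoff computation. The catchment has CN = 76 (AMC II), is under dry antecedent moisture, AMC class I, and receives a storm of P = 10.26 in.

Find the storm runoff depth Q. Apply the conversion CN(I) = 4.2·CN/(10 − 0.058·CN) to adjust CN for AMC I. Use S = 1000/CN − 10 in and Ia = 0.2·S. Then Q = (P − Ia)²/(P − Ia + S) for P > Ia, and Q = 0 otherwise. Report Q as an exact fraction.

Dry (AMC I): CN(I) = 4.2·76/(10 − 0.058·76) = (1596/5)/(699/125) = 13300/233 ≈ 57.082
Retention S: 1000/CN − 10 with CN=57.082 → S = 1000/133 ≈ 7.519 in
Initial abstraction Ia = S/5 = (1000/133)/5 = 200/133 ≈ 1.504 in
Excess rainfall: 10.260 − 1.504 = 8.756 in; P > Ia so Q > 0
Q: (58229/6650)² ÷ (108229/6650) = 3390616441/719722850 in (≈ 4.711 in)

Q = 3390616441/719722850 in ≈ 4.711 in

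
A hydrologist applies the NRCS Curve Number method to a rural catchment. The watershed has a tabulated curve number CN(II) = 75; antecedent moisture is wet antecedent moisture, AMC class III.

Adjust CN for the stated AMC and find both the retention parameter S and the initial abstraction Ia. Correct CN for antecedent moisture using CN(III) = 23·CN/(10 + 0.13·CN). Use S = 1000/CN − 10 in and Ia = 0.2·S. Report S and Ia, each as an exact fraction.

CN(III) from CN(II)=75: (23·75)/(10 + 0.13·75) = 6900/79 ≈ 87.342
S = 1000/(6900/79) − 10 = 100/69 in ≈ 1.449 in
Ia = 0.2·(100/69) = 20/69 in ≈ 0.290 in

S = 100/69 in ≈ 1.449 in; Ia = 20/69 in ≈ 0.290 in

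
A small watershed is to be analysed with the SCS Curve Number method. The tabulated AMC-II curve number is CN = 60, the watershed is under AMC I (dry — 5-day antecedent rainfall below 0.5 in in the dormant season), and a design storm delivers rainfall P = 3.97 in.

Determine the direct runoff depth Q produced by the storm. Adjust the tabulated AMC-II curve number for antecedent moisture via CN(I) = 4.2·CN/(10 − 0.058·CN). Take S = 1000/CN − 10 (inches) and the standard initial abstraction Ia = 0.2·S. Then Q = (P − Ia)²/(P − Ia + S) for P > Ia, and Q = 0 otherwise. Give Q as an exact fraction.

Q = 25110121/661569300 in ≈ 0.038 in

Dry (AMC I): CN(I) = 4.2·60/(10 − 0.058·60) = 252/(163/25) = 6300/163 ≈ 38.650
S = 1000/(6300/163) − 10 = 1000/63 in ≈ 15.873 in
Ia = 0.2·(1000/63) = 200/63 in ≈ 3.175 in
Excess rainfall: 3.970 − 3.175 = 0.795 in; P > Ia so Q > 0
Q = (5011/6300)²/((5011/6300) + 1000/63) = (25110121/39690000)/(105011/6300) = 25110121/661569300 in ≈ 0.038 in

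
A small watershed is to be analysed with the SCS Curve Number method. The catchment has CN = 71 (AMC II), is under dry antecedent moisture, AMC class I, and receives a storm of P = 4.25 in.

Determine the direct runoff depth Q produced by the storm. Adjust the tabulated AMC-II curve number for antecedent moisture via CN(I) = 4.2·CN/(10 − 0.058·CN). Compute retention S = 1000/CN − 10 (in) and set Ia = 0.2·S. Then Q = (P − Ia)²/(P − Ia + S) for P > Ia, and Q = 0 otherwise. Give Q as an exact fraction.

Adjust CN=71 to AMC I: 4.2·71/(10 − 0.058·71) → (1491/5) ÷ (2941/500) = 149100/2941 ≈ 50.697
Retention S: 1000/CN − 10 with CN=50.697 → S = 14500/1491 ≈ 9.725 in
Ia = 0.2·(14500/1491) = 2900/1491 in ≈ 1.945 in
Since P=4.250 > Ia=1.945: effective rainfall P−Ia = 13747/5964 in
Q = (13747/5964)²/((13747/5964) + 14500/1491) = (188980009/35569296)/(71747/5964) = 188980009/427899108 in ≈ 0.442 in

Q = 188980009/427899108 in ≈ 0.442 in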